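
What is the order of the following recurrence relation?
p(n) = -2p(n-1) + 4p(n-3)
The order is the largest lag k for which p(n-k) appears. Here the deepest term is p(n-3), so the order is 3.

Order 3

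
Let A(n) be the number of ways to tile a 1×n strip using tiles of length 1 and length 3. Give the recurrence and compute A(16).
Condition on the last tile: it has length 1 (leaving a 1×(n-1) strip) or length 3 (leaving a 1×(n-3) strip), so A(n) = A(n-1) + A(n-3) (order-3 linear recurrence).
For 0 ≤ i < 3 only unit tiles fit, so A(i) = 1.
Iterating the recurrence: A(3) = 2, A(4) = 3, A(5) = 4, A(6) = 6, A(7) = 9, A(8) = 13, A(9) = 19, A(10) = 28, A(11) = 41, A(12) = 60, A(13) = 88, A(14) = 129, A(15) = 189, A(16) = 277.

A(n) = A(n-1) + A(n-3), with A(i) = 1 for 0 ≤ i < 3; A(16) = 277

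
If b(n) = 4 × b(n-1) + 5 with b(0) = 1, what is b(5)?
Computing step by step:
b(0) = 1
b(1) = 4 × 1 + 5 = 9
b(2) = 4 × 9 + 5 = 41
b(3) = 4 × 41 + 5 = 169
b(4) = 4 × 169 + 5 = 681
b(5) = 4 × 681 + 5 = 2729

2729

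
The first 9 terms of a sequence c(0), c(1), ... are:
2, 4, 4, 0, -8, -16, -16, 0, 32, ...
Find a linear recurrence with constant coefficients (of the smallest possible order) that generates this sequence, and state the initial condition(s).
Look for the lowest-order linear relation among consecutive terms.
Observation: c(n) - 2·c(n-1) - (-2)·c(n-2) = 0 holds for the shown terms, and no order-1 relation c(n) = α·c(n-1) + β fits.
Check at n=3: 2·4 + (-2)·4 = 0. ✓

c(n) = 2c(n-1) - 2c(n-2), c(0) = 2, c(1) = 4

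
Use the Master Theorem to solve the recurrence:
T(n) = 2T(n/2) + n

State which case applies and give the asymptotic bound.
Master Theorem template: T(n) = a·T(n/b) + f(n).
Here: a=2, b=2, f(n)=n
Compute log_b(a) = log_2(2) = 1.
f(n) = n = Θ(n). Case 2: T(n) = Θ(n log n).

Case 2: T(n) = Θ(n log n)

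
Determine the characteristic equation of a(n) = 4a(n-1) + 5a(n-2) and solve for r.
Substitute a(n) = rⁿ and divide through by rⁿ⁻²: r² - 4r - 5 = 0
Factor: (r + 1)(r - 5) = 0, so r = -1, 5.
General solution: a(n) = A·(-1)ⁿ + B·5ⁿ

Characteristic: r² - 4r - 5 = 0, Roots: r = -1, 5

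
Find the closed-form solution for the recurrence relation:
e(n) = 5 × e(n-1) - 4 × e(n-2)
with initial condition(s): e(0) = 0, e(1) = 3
Recurrence: e(n) = 5 × e(n-1) - 4 × e(n-2), initial: e(0) = 0, e(1) = 3.
Characteristic equation: r² - 5r + 4 = 0, which factors as (r - 4)(r - 1) = 0, so r = 4, 1. General solution e(n) = A·4ⁿ + B·1ⁿ. From e(0) = 0: A + B = 0. From e(1) = 3: 4A + 1B = 3. Solving gives A = 1, B = -1.

e(n) = 4ⁿ - 1ⁿ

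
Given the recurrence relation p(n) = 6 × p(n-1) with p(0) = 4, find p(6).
Computing step by step:
p(0) = 4
p(1) = 6 × 4 = 24
p(2) = 6 × 24 = 144
p(3) = 6 × 144 = 864
p(4) = 6 × 864 = 5184
p(5) = 6 × 5184 = 31104
p(6) = 6 × 31104 = 186624

186624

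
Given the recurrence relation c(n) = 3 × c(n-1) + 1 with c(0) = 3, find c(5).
Computing step by step:
c(0) = 3
c(1) = 3 × 3 + 1 = 10
c(2) = 3 × 10 + 1 = 31
c(3) = 3 × 31 + 1 = 94
c(4) = 3 × 94 + 1 = 283
c(5) = 3 × 283 + 1 = 850

850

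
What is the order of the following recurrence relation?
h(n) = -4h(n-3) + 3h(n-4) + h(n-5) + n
The order is the largest lag k for which h(n-k) appears. Here the deepest term is h(n-5) (the n term is non-homogeneous and does not affect the order), so the order is 5.

Order 5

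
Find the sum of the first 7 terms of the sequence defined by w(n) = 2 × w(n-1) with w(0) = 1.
Computing the sequence terms: 1, 2, 4, 8, 16, 32, 64
Adding these values together:

127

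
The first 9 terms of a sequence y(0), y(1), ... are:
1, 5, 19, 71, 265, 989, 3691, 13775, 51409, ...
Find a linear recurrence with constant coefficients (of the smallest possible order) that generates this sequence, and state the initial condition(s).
Look for the lowest-order linear relation among consecutive terms.
Observation: y(n) - 4·y(n-1) - (-1)·y(n-2) = 0 holds for the shown terms, and no order-1 relation y(n) = α·y(n-1) + β fits.
Check at n=3: 4·19 + (-1)·5 = 71. ✓

y(n) = 4y(n-1) - y(n-2), y(0) = 1, y(1) = 5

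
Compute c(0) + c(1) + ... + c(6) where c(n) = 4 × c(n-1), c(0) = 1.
Computing the sequence terms: 1, 4, 16, 64, 256, 1024, 4096
Adding these values together:

5461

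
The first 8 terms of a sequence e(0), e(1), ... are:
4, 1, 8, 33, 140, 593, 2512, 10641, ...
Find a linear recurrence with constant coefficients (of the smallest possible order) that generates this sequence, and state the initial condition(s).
Look for the lowest-order linear relation among consecutive terms.
Observation: e(n) - 4·e(n-1) - (1)·e(n-2) = 0 holds for the shown terms, and no order-1 relation e(n) = α·e(n-1) + β fits.
Check at n=3: 4·8 + (1)·1 = 33. ✓

e(n) = 4e(n-1) + e(n-2), e(0) = 4, e(1) = 1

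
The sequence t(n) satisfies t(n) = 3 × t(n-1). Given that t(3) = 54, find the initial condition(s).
In general t(n) = 3ⁿ · t(0). At n = 3: t(0) = t(3) / 3^3 = 54 / 27 = 2.

t(0) = 2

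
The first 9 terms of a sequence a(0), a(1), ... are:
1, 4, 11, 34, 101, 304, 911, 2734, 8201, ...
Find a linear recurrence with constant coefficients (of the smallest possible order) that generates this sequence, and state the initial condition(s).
Look for the lowest-order linear relation among consecutive terms.
Observation: a(n) - 2·a(n-1) - (3)·a(n-2) = 0 holds for the shown terms, and no order-1 relation a(n) = α·a(n-1) + β fits.
Check at n=3: 2·11 + (3)·4 = 34. ✓

a(n) = 2a(n-1) + 3a(n-2), a(0) = 1, a(1) = 4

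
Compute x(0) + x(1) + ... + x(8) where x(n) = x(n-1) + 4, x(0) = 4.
Computing the sequence terms: 4, 8, 12, 16, 20, 24, 28, 32, 36
Adding these values together:

180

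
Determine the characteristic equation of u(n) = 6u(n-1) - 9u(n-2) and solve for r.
Substitute u(n) = rⁿ and divide through by rⁿ⁻²: r² - 6r + 9 = 0
Factor: (r - 3)² = 0, so r = 3 (double root).
General solution: u(n) = (A + Bn)·3ⁿ

Characteristic: r² - 6r + 9 = 0, Roots: r = 3 (double root)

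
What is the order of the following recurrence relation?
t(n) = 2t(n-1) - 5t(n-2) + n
The order is the largest lag k for which t(n-k) appears. Here the deepest term is t(n-2) (the n term is non-homogeneous and does not affect the order), so the order is 2.

Order 2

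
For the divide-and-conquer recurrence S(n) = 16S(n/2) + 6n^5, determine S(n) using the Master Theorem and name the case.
Master Theorem template: S(n) = a·S(n/b) + f(n).
Here: a=16, b=2, f(n)=6n^5
Compute log_b(a) = log_2(16) = 4.
f(n) = 6n^5 = Ω(n^(4+ε)) with ε = 1, and the regularity condition holds (a·f(n/b) = (a/b^5)·f(n) with a/b^5 = 2^-1 < 1). Case 3: S(n) = Θ(f(n)) = Θ(n^5).

Case 3: S(n) = Θ(n^5)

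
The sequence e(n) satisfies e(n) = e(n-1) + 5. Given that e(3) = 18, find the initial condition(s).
e(3) = e(0) + 3·5, so e(0) = 18 - 15 = 3.

e(0) = 3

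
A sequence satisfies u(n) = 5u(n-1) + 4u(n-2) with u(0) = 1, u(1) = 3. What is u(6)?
Computing the sequence terms:
1, 3, 19, 107, 611, 3483, 19859

19859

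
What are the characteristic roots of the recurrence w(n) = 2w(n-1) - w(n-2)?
Substitute w(n) = rⁿ and divide through by rⁿ⁻²: r² - 2r + 1 = 0
Factor: (r - 1)² = 0, so r = 1 (double root).
General solution: w(n) = (A + Bn)·1ⁿ

Characteristic: r² - 2r + 1 = 0, Roots: r = 1 (double root)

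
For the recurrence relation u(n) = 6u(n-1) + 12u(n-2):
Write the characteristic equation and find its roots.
Substitute u(n) = rⁿ and divide through by rⁿ⁻²: r² - 6r - 12 = 0
Discriminant: 6² + 4·12 = 84, not a perfect square, so by the quadratic formula r = (6 ± √84)/2.
General solution: u(n) = A·r₁ⁿ + B·r₂ⁿ where r₁,r₂ = (6 ± √84)/2

Characteristic: r² - 6r - 12 = 0, Roots: r = (6 ± √84)/2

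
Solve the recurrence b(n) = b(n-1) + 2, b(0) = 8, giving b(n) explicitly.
Recurrence: b(n) = b(n-1) + 2, initial: b(0) = 8.
Each step adds 2, so b(n) = b(0) + 2n = 2n + 8.

b(n) = 2n + 8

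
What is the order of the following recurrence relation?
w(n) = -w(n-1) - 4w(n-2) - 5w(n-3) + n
The order is the largest lag k for which w(n-k) appears. Here the deepest term is w(n-3) (the n term is non-homogeneous and does not affect the order), so the order is 3.

Order 3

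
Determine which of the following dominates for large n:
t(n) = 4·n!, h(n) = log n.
Comparing growth rates:
Growth-rate hierarchy: log n ≺ any polynomial ≺ any exponential cⁿ (c>1) ≺ n! ≺ nⁿ.
factorial dominates logarithmic asymptotically.

t(n) grows faster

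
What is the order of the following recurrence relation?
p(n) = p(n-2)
The order is the largest lag k for which p(n-k) appears. Here the deepest term is p(n-2), so the order is 2.

Order 2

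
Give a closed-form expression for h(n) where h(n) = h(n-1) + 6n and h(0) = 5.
Recurrence: h(n) = h(n-1) + 6n, initial: h(0) = 5.
Telescoping: h(n) = h(0) + 6·Σᵢ₌₁ⁿ i = 5 + 6·n(n+1)/2.

h(n) = 6·n(n+1)/2 + 5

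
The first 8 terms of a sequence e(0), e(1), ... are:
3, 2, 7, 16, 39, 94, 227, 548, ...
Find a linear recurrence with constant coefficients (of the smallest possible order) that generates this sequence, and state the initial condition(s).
Look for the lowest-order linear relation among consecutive terms.
Observation: e(n) - 2·e(n-1) - (1)·e(n-2) = 0 holds for the shown terms, and no order-1 relation e(n) = α·e(n-1) + β fits.
Check at n=3: 2·7 + (1)·2 = 16. ✓

e(n) = 2e(n-1) + e(n-2), e(0) = 3, e(1) = 2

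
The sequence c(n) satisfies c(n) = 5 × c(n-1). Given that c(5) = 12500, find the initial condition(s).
In general c(n) = 5ⁿ · c(0). At n = 5: c(0) = c(5) / 5^5 = 12500 / 3125 = 4.

c(0) = 4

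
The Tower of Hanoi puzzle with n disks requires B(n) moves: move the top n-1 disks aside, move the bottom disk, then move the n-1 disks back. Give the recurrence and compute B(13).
Moving n disks = move the top n-1 disks aside (B(n-1) moves) + move the largest disk (1 move) + move the n-1 disks back on top (B(n-1) moves), so B(n) = 2B(n-1) + 1, with B(1) = 1 (a single disk takes one move).
First terms: 1, 3, 7, 15, 31, 63, … — each is one less than a power of 2. Indeed B(n) + 1 = 2(B(n-1) + 1) with B(1) + 1 = 2, so B(n) + 1 = 2ⁿ and B(n) = 2ⁿ - 1.
Hence B(13) = 2^13 - 1 = 8192 - 1 = 8191.

B(n) = 2B(n-1) + 1, B(1) = 1; B(13) = 8191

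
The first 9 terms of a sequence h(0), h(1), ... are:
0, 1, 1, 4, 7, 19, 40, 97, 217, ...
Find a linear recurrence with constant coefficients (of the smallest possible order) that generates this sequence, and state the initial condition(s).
Look for the lowest-order linear relation among consecutive terms.
Observation: h(n) - 1·h(n-1) - (3)·h(n-2) = 0 holds for the shown terms, and no order-1 relation h(n) = α·h(n-1) + β fits.
Check at n=3: 1·1 + (3)·1 = 4. ✓

h(n) = h(n-1) + 3h(n-2), h(0) = 0, h(1) = 1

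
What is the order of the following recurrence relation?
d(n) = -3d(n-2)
The order is the largest lag k for which d(n-k) appears. Here the deepest term is d(n-2), so the order is 2.

Order 2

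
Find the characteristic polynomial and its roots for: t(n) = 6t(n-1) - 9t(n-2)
Substitute t(n) = rⁿ and divide through by rⁿ⁻²: r² - 6r + 9 = 0
Factor: (r - 3)² = 0, so r = 3 (double root).
General solution: t(n) = (A + Bn)·3ⁿ

Characteristic: r² - 6r + 9 = 0, Roots: r = 3 (double root)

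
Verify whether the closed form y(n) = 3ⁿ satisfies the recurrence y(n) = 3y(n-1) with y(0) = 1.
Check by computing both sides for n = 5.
From the recurrence with y(0) = 1:
  y(0) = 1, y(1) = 3, y(2) = 9, y(3) = 27, y(4) = 81, y(5) = 243
  so the recurrence gives y(5) = 243.
From the proposed closed form y(n) = 3ⁿ:
  y(5) = 243.
Both sides give 243 at n = 5, and the initial condition(s) match, so the closed form is consistent.

Yes, the closed form is correct.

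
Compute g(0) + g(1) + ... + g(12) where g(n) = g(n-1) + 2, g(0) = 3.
Computing the sequence terms: 3, 5, 7, 9, 11, 13, 15, 17, 19, 21, 23, 25, 27
Adding these values together:

195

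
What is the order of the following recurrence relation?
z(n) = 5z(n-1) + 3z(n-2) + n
The order is the largest lag k for which z(n-k) appears. Here the deepest term is z(n-2) (the n term is non-homogeneous and does not affect the order), so the order is 2.

Order 2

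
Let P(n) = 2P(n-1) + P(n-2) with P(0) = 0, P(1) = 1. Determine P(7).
Computing the sequence terms:
0, 1, 2, 5, 12, 29, 70, 169

169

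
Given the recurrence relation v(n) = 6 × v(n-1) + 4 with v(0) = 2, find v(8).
Computing step by step:
v(0) = 2
v(1) = 6 × 2 + 4 = 16
v(2) = 6 × 16 + 4 = 100
v(3) = 6 × 100 + 4 = 604
v(4) = 6 × 604 + 4 = 3628
v(5) = 6 × 3628 + 4 = 21772
v(6) = 6 × 21772 + 4 = 130636
v(7) = 6 × 130636 + 4 = 783820
v(8) = 6 × 783820 + 4 = 4702924

4702924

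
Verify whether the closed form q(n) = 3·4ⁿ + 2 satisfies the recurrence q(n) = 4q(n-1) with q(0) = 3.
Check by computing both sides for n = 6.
From the recurrence with q(0) = 3:
  q(0) = 3, q(1) = 12, q(2) = 48, q(3) = 192, q(4) = 768, q(5) = 3072, q(6) = 12288
  so the recurrence gives q(6) = 12288.
From the proposed closed form q(n) = 3·4ⁿ + 2:
  q(6) = 12290.
The recurrence gives 12288 but the closed form gives 12290, so the closed form does not satisfy the recurrence.

No, the closed form is incorrect.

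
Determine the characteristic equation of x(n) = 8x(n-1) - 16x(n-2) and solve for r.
Substitute x(n) = rⁿ and divide through by rⁿ⁻²: r² - 8r + 16 = 0
Factor: (r - 4)² = 0, so r = 4 (double root).
General solution: x(n) = (A + Bn)·4ⁿ

Characteristic: r² - 8r + 16 = 0, Roots: r = 4 (double root)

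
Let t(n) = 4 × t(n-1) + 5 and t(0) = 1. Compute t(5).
Computing step by step:
t(0) = 1
t(1) = 4 × 1 + 5 = 9
t(2) = 4 × 9 + 5 = 41
t(3) = 4 × 41 + 5 = 169
t(4) = 4 × 169 + 5 = 681
t(5) = 4 × 681 + 5 = 2729

2729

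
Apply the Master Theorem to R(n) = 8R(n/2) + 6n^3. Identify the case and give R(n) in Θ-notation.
Master Theorem template: R(n) = a·R(n/b) + f(n).
Here: a=8, b=2, f(n)=6n^3
Compute log_b(a) = log_2(8) = 3.
f(n) = 6n^3 = Θ(n^3). Case 2: R(n) = Θ(n^3 log n).

Case 2: R(n) = Θ(n^3 log n)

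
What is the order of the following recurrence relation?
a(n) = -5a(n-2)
The order is the largest lag k for which a(n-k) appears. Here the deepest term is a(n-2), so the order is 2.

Order 2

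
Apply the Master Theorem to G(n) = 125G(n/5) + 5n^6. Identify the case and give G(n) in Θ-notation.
Master Theorem template: G(n) = a·G(n/b) + f(n).
Here: a=125, b=5, f(n)=5n^6
Compute log_b(a) = log_5(125) = 3.
f(n) = 5n^6 = Ω(n^(3+ε)) with ε = 3, and the regularity condition holds (a·f(n/b) = (a/b^6)·f(n) with a/b^6 = 5^-3 < 1). Case 3: G(n) = Θ(f(n)) = Θ(n^6).

Case 3: G(n) = Θ(n^6)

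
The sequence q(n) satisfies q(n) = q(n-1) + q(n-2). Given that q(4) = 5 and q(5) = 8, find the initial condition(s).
Work backwards using q(k) = q(k+2) - q(k+1):
q(3) = q(5) - q(4) = 8 - 5 = 3
q(2) = q(4) - q(3) = 5 - 3 = 2
q(1) = q(3) - q(2) = 3 - 2 = 1
q(0) = q(2) - q(1) = 2 - 1 = 1

q(0) = 1, q(1) = 1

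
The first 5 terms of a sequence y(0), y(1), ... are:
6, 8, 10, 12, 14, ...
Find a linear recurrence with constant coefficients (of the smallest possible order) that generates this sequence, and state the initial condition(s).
Look for the lowest-order linear relation among consecutive terms.
Observation: consecutive differences are constant (= 2).
Check at n=2: 1·8 + 2 = 10. ✓

y(n) = y(n-1) + 2, y(0) = 6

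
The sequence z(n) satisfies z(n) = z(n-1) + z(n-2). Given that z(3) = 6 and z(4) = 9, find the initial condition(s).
Work backwards using z(k) = z(k+2) - z(k+1):
z(2) = z(4) - z(3) = 9 - 6 = 3
z(1) = z(3) - z(2) = 6 - 3 = 3
z(0) = z(2) - z(1) = 3 - 3 = 0

z(0) = 0, z(1) = 3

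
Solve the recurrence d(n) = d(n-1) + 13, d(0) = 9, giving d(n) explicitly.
Recurrence: d(n) = d(n-1) + 13, initial: d(0) = 9.
Each step adds 13, so d(n) = d(0) + 13n = 13n + 9.

d(n) = 13n + 9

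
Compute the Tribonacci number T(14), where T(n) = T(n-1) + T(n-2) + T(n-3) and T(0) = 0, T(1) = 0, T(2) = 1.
Computing the sequence terms:
0, 0, 1, 1, 2, 4, 7, 13, 24, 44, 81, 149, 274, 504, 927

927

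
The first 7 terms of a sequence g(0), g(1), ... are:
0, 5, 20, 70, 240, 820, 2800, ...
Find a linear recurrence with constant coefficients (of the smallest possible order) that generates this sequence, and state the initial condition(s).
Look for the lowest-order linear relation among consecutive terms.
Observation: g(n) - 4·g(n-1) - (-2)·g(n-2) = 0 holds for the shown terms, and no order-1 relation g(n) = α·g(n-1) + β fits.
Check at n=3: 4·20 + (-2)·5 = 70. ✓

g(n) = 4g(n-1) - 2g(n-2), g(0) = 0, g(1) = 5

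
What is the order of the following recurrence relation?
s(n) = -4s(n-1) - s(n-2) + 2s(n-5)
The order is the largest lag k for which s(n-k) appears. Here the deepest term is s(n-5), so the order is 5.

Order 5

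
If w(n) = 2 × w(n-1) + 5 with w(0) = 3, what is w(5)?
Computing step by step:
w(0) = 3
w(1) = 2 × 3 + 5 = 11
w(2) = 2 × 11 + 5 = 27
w(3) = 2 × 27 + 5 = 59
w(4) = 2 × 59 + 5 = 123
w(5) = 2 × 123 + 5 = 251

251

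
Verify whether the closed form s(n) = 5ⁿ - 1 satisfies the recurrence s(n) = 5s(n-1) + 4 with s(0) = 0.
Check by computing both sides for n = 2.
From the recurrence with s(0) = 0:
  s(0) = 0, s(1) = 4, s(2) = 24
  so the recurrence gives s(2) = 24.
From the proposed closed form s(n) = 5ⁿ - 1:
  s(2) = 24.
Both sides give 24 at n = 2, and the initial condition(s) match, so the closed form is consistent.

Yes, the closed form is correct.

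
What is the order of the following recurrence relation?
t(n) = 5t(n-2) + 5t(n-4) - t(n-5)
The order is the largest lag k for which t(n-k) appears. Here the deepest term is t(n-5), so the order is 5.

Order 5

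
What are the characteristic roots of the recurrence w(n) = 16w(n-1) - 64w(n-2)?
Substitute w(n) = rⁿ and divide through by rⁿ⁻²: r² - 16r + 64 = 0
Factor: (r - 8)² = 0, so r = 8 (double root).
General solution: w(n) = (A + Bn)·8ⁿ

Characteristic: r² - 16r + 64 = 0, Roots: r = 8 (double root)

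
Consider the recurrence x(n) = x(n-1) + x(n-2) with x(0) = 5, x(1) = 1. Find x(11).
Computing the sequence terms:
5, 1, 6, 7, 13, 20, 33, 53, 86, 139, 225, 364

364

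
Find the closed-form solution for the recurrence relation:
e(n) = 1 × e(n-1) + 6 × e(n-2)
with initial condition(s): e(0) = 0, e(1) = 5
Recurrence: e(n) = 1 × e(n-1) + 6 × e(n-2), initial: e(0) = 0, e(1) = 5.
Characteristic equation: r² - 1r - 6 = 0, which factors as (r - 3)(r + 2) = 0, so r = 3, -2. General solution e(n) = A·3ⁿ + B·(-2)ⁿ. From e(0) = 0: A + B = 0. From e(1) = 5: 3A - 2B = 5. Solving gives A = 1, B = -1.

e(n) = 3ⁿ - (-2)ⁿ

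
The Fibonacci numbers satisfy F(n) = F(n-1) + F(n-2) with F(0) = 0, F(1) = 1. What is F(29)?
Computing the sequence terms:
0, 1, 1, 2, 3, 5, 8, 13, 21, 34, 55, 89, 144, 233, 377, 610, 987, 1597, 2584, 4181, 6765, 10946, 17711, 28657, 46368, 75025, 121393, 196418, 317811, 514229

514229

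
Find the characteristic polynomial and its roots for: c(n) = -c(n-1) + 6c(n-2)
Substitute c(n) = rⁿ and divide through by rⁿ⁻²: r² + r - 6 = 0
Factor: (r - 2)(r + 3) = 0, so r = 2, -3.
General solution: c(n) = A·2ⁿ + B·(-3)ⁿ

Characteristic: r² + r - 6 = 0, Roots: r = 2, -3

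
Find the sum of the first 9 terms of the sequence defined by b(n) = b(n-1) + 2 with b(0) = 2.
Computing the sequence terms: 2, 4, 6, 8, 10, 12, 14, 16, 18
Adding these values together:

90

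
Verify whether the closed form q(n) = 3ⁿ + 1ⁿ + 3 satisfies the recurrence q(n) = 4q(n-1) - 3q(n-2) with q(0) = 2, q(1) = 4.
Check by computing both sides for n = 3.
From the recurrence with q(0) = 2, q(1) = 4:
  q(0) = 2, q(1) = 4, q(2) = 10, q(3) = 28
  so the recurrence gives q(3) = 28.
From the proposed closed form q(n) = 3ⁿ + 1ⁿ + 3:
  q(3) = 31.
The recurrence gives 28 but the closed form gives 31, so the closed form does not satisfy the recurrence.

No, the closed form is incorrect.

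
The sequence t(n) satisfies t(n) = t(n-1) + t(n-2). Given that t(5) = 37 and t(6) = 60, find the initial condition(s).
Work backwards using t(k) = t(k+2) - t(k+1):
t(4) = t(6) - t(5) = 60 - 37 = 23
t(3) = t(5) - t(4) = 37 - 23 = 14
t(2) = t(4) - t(3) = 23 - 14 = 9
t(1) = t(3) - t(2) = 14 - 9 = 5
t(0) = t(2) - t(1) = 9 - 5 = 4

t(0) = 4, t(1) = 5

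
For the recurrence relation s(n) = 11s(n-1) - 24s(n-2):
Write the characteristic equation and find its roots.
Substitute s(n) = rⁿ and divide through by rⁿ⁻²: r² - 11r + 24 = 0
Factor: (r - 8)(r - 3) = 0, so r = 8, 3.
General solution: s(n) = A·8ⁿ + B·3ⁿ

Characteristic: r² - 11r + 24 = 0, Roots: r = 8, 3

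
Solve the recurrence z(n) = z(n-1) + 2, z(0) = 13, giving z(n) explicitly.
Recurrence: z(n) = z(n-1) + 2, initial: z(0) = 13.
Each step adds 2, so z(n) = z(0) + 2n = 2n + 13.

z(n) = 2n + 13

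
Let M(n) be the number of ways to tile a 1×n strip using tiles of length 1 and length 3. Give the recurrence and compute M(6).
Condition on the last tile: it has length 1 (leaving a 1×(n-1) strip) or length 3 (leaving a 1×(n-3) strip), so M(n) = M(n-1) + M(n-3) (order-3 linear recurrence).
For 0 ≤ i < 3 only unit tiles fit, so M(i) = 1.
Iterating the recurrence: M(3) = 2, M(4) = 3, M(5) = 4, M(6) = 6.

M(n) = M(n-1) + M(n-3), with M(i) = 1 for 0 ≤ i < 3; M(6) = 6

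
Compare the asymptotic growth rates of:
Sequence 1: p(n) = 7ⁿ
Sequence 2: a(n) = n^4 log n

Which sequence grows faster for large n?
Comparing growth rates:
Growth-rate hierarchy: log n ≺ any polynomial ≺ any exponential cⁿ (c>1) ≺ n! ≺ nⁿ.
exponential base 7 dominates polynomial degree 4 (with log factor) asymptotically.

p(n) grows faster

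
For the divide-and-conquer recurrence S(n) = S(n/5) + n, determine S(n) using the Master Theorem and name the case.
Master Theorem template: S(n) = a·S(n/b) + f(n).
Here: a=1, b=5, f(n)=n
Compute log_b(a) = log_5(1) = 0.
f(n) = n = Ω(n^(0+ε)) with ε = 1, and the regularity condition holds (a·f(n/b) = (a/b^1)·f(n) with a/b^1 = 5^-1 < 1). Case 3: S(n) = Θ(f(n)) = Θ(n).

Case 3: S(n) = Θ(n)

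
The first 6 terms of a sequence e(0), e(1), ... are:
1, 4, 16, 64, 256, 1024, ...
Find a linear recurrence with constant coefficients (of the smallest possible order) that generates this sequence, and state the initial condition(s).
Look for the lowest-order linear relation among consecutive terms.
Observation: each term is 4× the previous.
Check at n=2: 4·4 = 16. ✓

e(n) = 4 × e(n-1), e(0) = 1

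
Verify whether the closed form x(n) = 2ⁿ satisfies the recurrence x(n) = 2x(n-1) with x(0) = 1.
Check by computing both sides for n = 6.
From the recurrence with x(0) = 1:
  x(0) = 1, x(1) = 2, x(2) = 4, x(3) = 8, x(4) = 16, x(5) = 32, x(6) = 64
  so the recurrence gives x(6) = 64.
From the proposed closed form x(n) = 2ⁿ:
  x(6) = 64.
Both sides give 64 at n = 6, and the initial condition(s) match, so the closed form is consistent.

Yes, the closed form is correct.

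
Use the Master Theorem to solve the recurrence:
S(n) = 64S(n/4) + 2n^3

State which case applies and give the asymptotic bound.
Master Theorem template: S(n) = a·S(n/b) + f(n).
Here: a=64, b=4, f(n)=2n^3
Compute log_b(a) = log_4(64) = 3.
f(n) = 2n^3 = Θ(n^3). Case 2: S(n) = Θ(n^3 log n).

Case 2: S(n) = Θ(n^3 log n)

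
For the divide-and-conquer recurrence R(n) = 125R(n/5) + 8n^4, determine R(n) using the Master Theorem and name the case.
Master Theorem template: R(n) = a·R(n/b) + f(n).
Here: a=125, b=5, f(n)=8n^4
Compute log_b(a) = log_5(125) = 3.
f(n) = 8n^4 = Ω(n^(3+ε)) with ε = 1, and the regularity condition holds (a·f(n/b) = (a/b^4)·f(n) with a/b^4 = 5^-1 < 1). Case 3: R(n) = Θ(f(n)) = Θ(n^4).

Case 3: R(n) = Θ(n^4)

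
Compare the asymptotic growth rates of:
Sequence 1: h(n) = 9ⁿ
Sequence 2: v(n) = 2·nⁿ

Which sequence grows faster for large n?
Comparing growth rates:
Growth-rate hierarchy: log n ≺ any polynomial ≺ any exponential cⁿ (c>1) ≺ n! ≺ nⁿ.
super-exponential nⁿ dominates exponential base 9 asymptotically.

v(n) grows faster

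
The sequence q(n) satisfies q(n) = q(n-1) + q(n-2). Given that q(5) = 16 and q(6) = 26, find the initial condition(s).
Work backwards using q(k) = q(k+2) - q(k+1):
q(4) = q(6) - q(5) = 26 - 16 = 10
q(3) = q(5) - q(4) = 16 - 10 = 6
q(2) = q(4) - q(3) = 10 - 6 = 4
q(1) = q(3) - q(2) = 6 - 4 = 2
q(0) = q(2) - q(1) = 4 - 2 = 2

q(0) = 2, q(1) = 2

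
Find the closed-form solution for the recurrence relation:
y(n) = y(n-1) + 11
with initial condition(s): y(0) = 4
Recurrence: y(n) = y(n-1) + 11, initial: y(0) = 4.
Each step adds 11, so y(n) = y(0) + 11n = 11n + 4.

y(n) = 11n + 4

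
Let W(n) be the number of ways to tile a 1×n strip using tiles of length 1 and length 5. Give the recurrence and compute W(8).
Condition on the last tile: it has length 1 (leaving a 1×(n-1) strip) or length 5 (leaving a 1×(n-5) strip), so W(n) = W(n-1) + W(n-5) (order-5 linear recurrence).
For 0 ≤ i < 5 only unit tiles fit, so W(i) = 1.
Iterating the recurrence: W(5) = 2, W(6) = 3, W(7) = 4, W(8) = 5.

W(n) = W(n-1) + W(n-5), with W(i) = 1 for 0 ≤ i < 5; W(8) = 5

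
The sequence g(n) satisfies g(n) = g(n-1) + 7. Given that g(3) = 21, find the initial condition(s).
g(3) = g(0) + 3·7, so g(0) = 21 - 21 = 0.

g(0) = 0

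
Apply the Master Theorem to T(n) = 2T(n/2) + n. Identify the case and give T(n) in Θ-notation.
Master Theorem template: T(n) = a·T(n/b) + f(n).
Here: a=2, b=2, f(n)=n
Compute log_b(a) = log_2(2) = 1.
f(n) = n = Θ(n). Case 2: T(n) = Θ(n log n).

Case 2: T(n) = Θ(n log n)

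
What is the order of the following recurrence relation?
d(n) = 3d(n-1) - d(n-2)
The order is the largest lag k for which d(n-k) appears. Here the deepest term is d(n-2), so the order is 2.

Order 2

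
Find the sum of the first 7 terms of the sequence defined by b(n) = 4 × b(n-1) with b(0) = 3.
Computing the sequence terms: 3, 12, 48, 192, 768, 3072, 12288
Adding these values together:

16383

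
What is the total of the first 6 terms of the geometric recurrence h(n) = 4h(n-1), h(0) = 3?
Computing the sequence terms: 3, 12, 48, 192, 768, 3072
Adding these values together:

4095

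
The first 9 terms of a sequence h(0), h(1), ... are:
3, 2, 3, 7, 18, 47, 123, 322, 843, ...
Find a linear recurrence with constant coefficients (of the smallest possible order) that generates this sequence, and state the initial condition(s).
Look for the lowest-order linear relation among consecutive terms.
Observation: h(n) - 3·h(n-1) - (-1)·h(n-2) = 0 holds for the shown terms, and no order-1 relation h(n) = α·h(n-1) + β fits.
Check at n=3: 3·3 + (-1)·2 = 7. ✓

h(n) = 3h(n-1) - h(n-2), h(0) = 3, h(1) = 2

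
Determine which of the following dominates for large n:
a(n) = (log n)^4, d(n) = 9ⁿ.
Comparing growth rates:
Growth-rate hierarchy: log n ≺ any polynomial ≺ any exponential cⁿ (c>1) ≺ n! ≺ nⁿ.
exponential base 9 dominates polylogarithmic (log n)^4 asymptotically.

d(n) grows faster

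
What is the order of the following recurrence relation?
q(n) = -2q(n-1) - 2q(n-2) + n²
The order is the largest lag k for which q(n-k) appears. Here the deepest term is q(n-2) (the n² term is non-homogeneous and does not affect the order), so the order is 2.

Order 2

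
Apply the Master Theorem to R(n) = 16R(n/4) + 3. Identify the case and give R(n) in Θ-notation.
Master Theorem template: R(n) = a·R(n/b) + f(n).
Here: a=16, b=4, f(n)=3
Compute log_b(a) = log_4(16) = 2.
f(n) = 3 = O(n^(2-ε)) with ε = 2. Case 1: R(n) = Θ(n^log_b(a)) = Θ(n^2).

Case 1: R(n) = Θ(n^2)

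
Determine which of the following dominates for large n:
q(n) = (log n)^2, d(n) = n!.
Comparing growth rates:
Growth-rate hierarchy: log n ≺ any polynomial ≺ any exponential cⁿ (c>1) ≺ n! ≺ nⁿ.
factorial dominates polylogarithmic (log n)^2 asymptotically.

d(n) grows faster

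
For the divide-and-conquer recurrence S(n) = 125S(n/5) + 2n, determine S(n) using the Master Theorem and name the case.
Master Theorem template: S(n) = a·S(n/b) + f(n).
Here: a=125, b=5, f(n)=2n
Compute log_b(a) = log_5(125) = 3.
f(n) = 2n = O(n^(3-ε)) with ε = 2. Case 1: S(n) = Θ(n^log_b(a)) = Θ(n^3).

Case 1: S(n) = Θ(n^3)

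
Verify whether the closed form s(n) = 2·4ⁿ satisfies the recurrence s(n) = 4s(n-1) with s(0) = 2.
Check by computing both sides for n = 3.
From the recurrence with s(0) = 2:
  s(0) = 2, s(1) = 8, s(2) = 32, s(3) = 128
  so the recurrence gives s(3) = 128.
From the proposed closed form s(n) = 2·4ⁿ:
  s(3) = 128.
Both sides give 128 at n = 3, and the initial condition(s) match, so the closed form is consistent.

Yes, the closed form is correct.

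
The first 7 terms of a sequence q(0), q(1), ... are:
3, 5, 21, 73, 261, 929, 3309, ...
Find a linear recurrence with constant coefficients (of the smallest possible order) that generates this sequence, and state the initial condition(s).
Look for the lowest-order linear relation among consecutive terms.
Observation: q(n) - 3·q(n-1) - (2)·q(n-2) = 0 holds for the shown terms, and no order-1 relation q(n) = α·q(n-1) + β fits.
Check at n=3: 3·21 + (2)·5 = 73. ✓

q(n) = 3q(n-1) + 2q(n-2), q(0) = 3, q(1) = 5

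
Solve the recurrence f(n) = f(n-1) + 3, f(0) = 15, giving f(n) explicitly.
Recurrence: f(n) = f(n-1) + 3, initial: f(0) = 15.
Each step adds 3, so f(n) = f(0) + 3n = 3n + 15.

f(n) = 3n + 15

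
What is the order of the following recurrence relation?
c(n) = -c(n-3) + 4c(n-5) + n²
The order is the largest lag k for which c(n-k) appears. Here the deepest term is c(n-5) (the n² term is non-homogeneous and does not affect the order), so the order is 5.

Order 5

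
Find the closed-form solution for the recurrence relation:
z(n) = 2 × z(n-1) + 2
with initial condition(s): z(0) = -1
Recurrence: z(n) = 2 × z(n-1) + 2, initial: z(0) = -1.
Try z(n) = A·2ⁿ + C. Substituting: A·2ⁿ + C = 2(A·2ⁿ⁻¹ + C) + 2 = A·2ⁿ + 2C + 2, so C = 2C + 2, giving C = -2. Then z(0) = A - 2 = -1 gives A = 1.

z(n) = 2ⁿ - 2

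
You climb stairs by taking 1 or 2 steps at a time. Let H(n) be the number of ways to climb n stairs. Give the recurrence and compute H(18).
Condition on the size of the last step (1 to 2): before it there were n-1, …, n-2 stairs climbed, and these cases are disjoint, so H(n) = H(n-1) + H(n-2) (Fibonacci-type sequence).
Initial conditions by direct count (compositions of i into parts ≤ 2): H(1) = 1; H(2) = 2.
Iterating the recurrence: H(3) = 3, H(4) = 5, H(5) = 8, H(6) = 13, H(7) = 21, H(8) = 34, H(9) = 55, H(10) = 89, H(11) = 144, H(12) = 233, H(13) = 377, H(14) = 610, H(15) = 987, H(16) = 1597, H(17) = 2584, H(18) = 4181.

H(n) = H(n-1) + H(n-2), H(1) = 1, H(2) = 2; H(18) = 4181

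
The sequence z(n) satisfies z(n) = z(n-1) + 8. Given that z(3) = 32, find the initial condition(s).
z(3) = z(0) + 3·8, so z(0) = 32 - 24 = 8.

z(0) = 8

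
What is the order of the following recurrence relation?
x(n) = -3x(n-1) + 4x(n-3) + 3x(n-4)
The order is the largest lag k for which x(n-k) appears. Here the deepest term is x(n-4), so the order is 4.

Order 4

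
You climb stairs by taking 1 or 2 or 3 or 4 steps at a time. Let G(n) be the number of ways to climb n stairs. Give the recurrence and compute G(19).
Condition on the size of the last step (1 to 4): before it there were n-1, …, n-4 stairs climbed, and these cases are disjoint, so G(n) = G(n-1) + G(n-2) + G(n-3) + G(n-4) (order-4 linear recurrence).
Initial conditions by direct count (compositions of i into parts ≤ 4): G(1) = 1; G(2) = 2; G(3) = 4; G(4) = 8.
Iterating the recurrence: G(5) = 15, G(6) = 29, G(7) = 56, G(8) = 108, G(9) = 208, G(10) = 401, G(11) = 773, G(12) = 1490, G(13) = 2872, G(14) = 5536, G(15) = 10671, G(16) = 20569, G(17) = 39648, G(18) = 76424, G(19) = 147312.

G(n) = G(n-1) + G(n-2) + G(n-3) + G(n-4), G(1) = 1, G(2) = 2, G(3) = 4, G(4) = 8; G(19) = 147312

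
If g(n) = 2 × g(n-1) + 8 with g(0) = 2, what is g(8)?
Computing step by step:
g(0) = 2
g(1) = 2 × 2 + 8 = 12
g(2) = 2 × 12 + 8 = 32
g(3) = 2 × 32 + 8 = 72
g(4) = 2 × 72 + 8 = 152
g(5) = 2 × 152 + 8 = 312
g(6) = 2 × 312 + 8 = 632
g(7) = 2 × 632 + 8 = 1272
g(8) = 2 × 1272 + 8 = 2552

2552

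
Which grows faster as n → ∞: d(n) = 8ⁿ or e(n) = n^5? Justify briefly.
Comparing growth rates:
Growth-rate hierarchy: log n ≺ any polynomial ≺ any exponential cⁿ (c>1) ≺ n! ≺ nⁿ.
exponential base 8 dominates polynomial degree 5 asymptotically.

d(n) grows faster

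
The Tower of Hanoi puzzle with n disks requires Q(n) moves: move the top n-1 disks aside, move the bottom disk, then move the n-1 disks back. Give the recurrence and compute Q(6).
Moving n disks = move the top n-1 disks aside (Q(n-1) moves) + move the largest disk (1 move) + move the n-1 disks back on top (Q(n-1) moves), so Q(n) = 2Q(n-1) + 1, with Q(1) = 1 (a single disk takes one move).
First terms: 1, 3, 7, 15, 31, 63, … — each is one less than a power of 2. Indeed Q(n) + 1 = 2(Q(n-1) + 1) with Q(1) + 1 = 2, so Q(n) + 1 = 2ⁿ and Q(n) = 2ⁿ - 1.
Hence Q(6) = 2^6 - 1 = 64 - 1 = 63.

Q(n) = 2Q(n-1) + 1, Q(1) = 1; Q(6) = 63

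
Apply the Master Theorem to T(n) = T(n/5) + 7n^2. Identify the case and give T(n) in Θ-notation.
Master Theorem template: T(n) = a·T(n/b) + f(n).
Here: a=1, b=5, f(n)=7n^2
Compute log_b(a) = log_5(1) = 0.
f(n) = 7n^2 = Ω(n^(0+ε)) with ε = 2, and the regularity condition holds (a·f(n/b) = (a/b^2)·f(n) with a/b^2 = 5^-2 < 1). Case 3: T(n) = Θ(f(n)) = Θ(n^2).

Case 3: T(n) = Θ(n^2)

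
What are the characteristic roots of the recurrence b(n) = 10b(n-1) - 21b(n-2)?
Substitute b(n) = rⁿ and divide through by rⁿ⁻²: r² - 10r + 21 = 0
Factor: (r - 3)(r - 7) = 0, so r = 3, 7.
General solution: b(n) = A·3ⁿ + B·7ⁿ

Characteristic: r² - 10r + 21 = 0, Roots: r = 3, 7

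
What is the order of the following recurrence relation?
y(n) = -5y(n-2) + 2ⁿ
The order is the largest lag k for which y(n-k) appears. Here the deepest term is y(n-2) (the 2ⁿ term is non-homogeneous and does not affect the order), so the order is 2.

Order 2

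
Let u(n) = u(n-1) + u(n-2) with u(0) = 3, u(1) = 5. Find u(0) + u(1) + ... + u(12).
Computing the sequence terms: 3, 5, 8, 13, 21, 34, 55, 89, 144, 233, 377, 610, 987
Adding these values together:

2579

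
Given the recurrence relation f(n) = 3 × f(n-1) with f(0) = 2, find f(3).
Computing step by step:
f(0) = 2
f(1) = 3 × 2 = 6
f(2) = 3 × 6 = 18
f(3) = 3 × 18 = 54

54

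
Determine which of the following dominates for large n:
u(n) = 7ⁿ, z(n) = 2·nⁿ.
Comparing growth rates:
Growth-rate hierarchy: log n ≺ any polynomial ≺ any exponential cⁿ (c>1) ≺ n! ≺ nⁿ.
super-exponential nⁿ dominates exponential base 7 asymptotically.

z(n) grows faster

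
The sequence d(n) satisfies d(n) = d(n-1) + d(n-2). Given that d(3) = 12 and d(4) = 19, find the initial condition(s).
Work backwards using d(k) = d(k+2) - d(k+1):
d(2) = d(4) - d(3) = 19 - 12 = 7
d(1) = d(3) - d(2) = 12 - 7 = 5
d(0) = d(2) - d(1) = 7 - 5 = 2

d(0) = 2, d(1) = 5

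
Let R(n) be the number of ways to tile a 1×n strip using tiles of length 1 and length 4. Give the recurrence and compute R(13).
Condition on the last tile: it has length 1 (leaving a 1×(n-1) strip) or length 4 (leaving a 1×(n-4) strip), so R(n) = R(n-1) + R(n-4) (order-4 linear recurrence).
For 0 ≤ i < 4 only unit tiles fit, so R(i) = 1.
Iterating the recurrence: R(4) = 2, R(5) = 3, R(6) = 4, R(7) = 5, R(8) = 7, R(9) = 10, R(10) = 14, R(11) = 19, R(12) = 26, R(13) = 36.

R(n) = R(n-1) + R(n-4), with R(i) = 1 for 0 ≤ i < 4; R(13) = 36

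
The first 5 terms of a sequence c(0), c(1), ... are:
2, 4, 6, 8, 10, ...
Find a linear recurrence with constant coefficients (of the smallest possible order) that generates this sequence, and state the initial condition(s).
Look for the lowest-order linear relation among consecutive terms.
Observation: consecutive differences are constant (= 2).
Check at n=2: 1·4 + 2 = 6. ✓

c(n) = c(n-1) + 2, c(0) = 2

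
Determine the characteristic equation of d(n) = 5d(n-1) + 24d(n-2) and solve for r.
Substitute d(n) = rⁿ and divide through by rⁿ⁻²: r² - 5r - 24 = 0
Factor: (r - 8)(r + 3) = 0, so r = 8, -3.
General solution: d(n) = A·8ⁿ + B·(-3)ⁿ

Characteristic: r² - 5r - 24 = 0, Roots: r = 8, -3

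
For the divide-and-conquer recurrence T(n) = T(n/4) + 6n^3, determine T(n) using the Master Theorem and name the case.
Master Theorem template: T(n) = a·T(n/b) + f(n).
Here: a=1, b=4, f(n)=6n^3
Compute log_b(a) = log_4(1) = 0.
f(n) = 6n^3 = Ω(n^(0+ε)) with ε = 3, and the regularity condition holds (a·f(n/b) = (a/b^3)·f(n) with a/b^3 = 4^-3 < 1). Case 3: T(n) = Θ(f(n)) = Θ(n^3).

Case 3: T(n) = Θ(n^3)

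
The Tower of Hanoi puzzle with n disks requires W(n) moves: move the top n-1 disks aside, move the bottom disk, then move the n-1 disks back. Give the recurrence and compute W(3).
Moving n disks = move the top n-1 disks aside (W(n-1) moves) + move the largest disk (1 move) + move the n-1 disks back on top (W(n-1) moves), so W(n) = 2W(n-1) + 1, with W(1) = 1 (a single disk takes one move).
First terms: 1, 3, 7, … — each is one less than a power of 2. Indeed W(n) + 1 = 2(W(n-1) + 1) with W(1) + 1 = 2, so W(n) + 1 = 2ⁿ and W(n) = 2ⁿ - 1.
Hence W(3) = 2^3 - 1 = 8 - 1 = 7.

W(n) = 2W(n-1) + 1, W(1) = 1; W(3) = 7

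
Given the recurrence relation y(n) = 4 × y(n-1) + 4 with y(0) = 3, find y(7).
Computing step by step:
y(0) = 3
y(1) = 4 × 3 + 4 = 16
y(2) = 4 × 16 + 4 = 68
y(3) = 4 × 68 + 4 = 276
y(4) = 4 × 276 + 4 = 1108
y(5) = 4 × 1108 + 4 = 4436
y(6) = 4 × 4436 + 4 = 17748
y(7) = 4 × 17748 + 4 = 70996

70996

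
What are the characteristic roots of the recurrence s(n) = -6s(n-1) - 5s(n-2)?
Substitute s(n) = rⁿ and divide through by rⁿ⁻²: r² + 6r + 5 = 0
Factor: (r + 5)(r + 1) = 0, so r = -5, -1.
General solution: s(n) = A·(-5)ⁿ + B·(-1)ⁿ

Characteristic: r² + 6r + 5 = 0, Roots: r = -5, -1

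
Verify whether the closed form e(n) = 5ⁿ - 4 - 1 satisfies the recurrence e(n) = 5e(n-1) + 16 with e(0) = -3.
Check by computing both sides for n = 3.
From the recurrence with e(0) = -3:
  e(0) = -3, e(1) = 1, e(2) = 21, e(3) = 121
  so the recurrence gives e(3) = 121.
From the proposed closed form e(n) = 5ⁿ - 4 - 1:
  e(3) = 120.
The recurrence gives 121 but the closed form gives 120, so the closed form does not satisfy the recurrence.

No, the closed form is incorrect.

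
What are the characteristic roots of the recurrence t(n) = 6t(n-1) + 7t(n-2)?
Substitute t(n) = rⁿ and divide through by rⁿ⁻²: r² - 6r - 7 = 0
Factor: (r + 1)(r - 7) = 0, so r = -1, 7.
General solution: t(n) = A·(-1)ⁿ + B·7ⁿ

Characteristic: r² - 6r - 7 = 0, Roots: r = -1, 7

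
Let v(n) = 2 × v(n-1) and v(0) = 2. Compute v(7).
Computing step by step:
v(0) = 2
v(1) = 2 × 2 = 4
v(2) = 2 × 4 = 8
v(3) = 2 × 8 = 16
v(4) = 2 × 16 = 32
v(5) = 2 × 32 = 64
v(6) = 2 × 64 = 128
v(7) = 2 × 128 = 256

256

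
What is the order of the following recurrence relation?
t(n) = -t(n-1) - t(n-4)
The order is the largest lag k for which t(n-k) appears. Here the deepest term is t(n-4), so the order is 4.

Order 4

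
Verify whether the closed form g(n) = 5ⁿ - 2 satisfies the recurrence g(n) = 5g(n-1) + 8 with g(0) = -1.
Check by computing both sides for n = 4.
From the recurrence with g(0) = -1:
  g(0) = -1, g(1) = 3, g(2) = 23, g(3) = 123, g(4) = 623
  so the recurrence gives g(4) = 623.
From the proposed closed form g(n) = 5ⁿ - 2:
  g(4) = 623.
Both sides give 623 at n = 4, and the initial condition(s) match, so the closed form is consistent.

Yes, the closed form is correct.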